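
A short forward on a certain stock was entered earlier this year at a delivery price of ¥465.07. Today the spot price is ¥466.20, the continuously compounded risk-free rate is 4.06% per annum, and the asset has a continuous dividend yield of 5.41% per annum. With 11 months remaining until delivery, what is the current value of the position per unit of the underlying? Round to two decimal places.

Current fair forward for the remaining 11 months: F = S·e^((r − q)·T), (r − q) = 0.0406 − 0.0541 = -0.0135
F = 466.20 · e^(-0.0135 × 11/12) = 466.20 × 0.987701 = 460.4662
Value of long forward = (F − K)·e^(−rT) = (460.4662 − 465.07) · e^(−0.0406·11/12)
= -4.6038 × 0.963467 = -4.44
Short position value = −(long value) = ¥4.44

¥4.44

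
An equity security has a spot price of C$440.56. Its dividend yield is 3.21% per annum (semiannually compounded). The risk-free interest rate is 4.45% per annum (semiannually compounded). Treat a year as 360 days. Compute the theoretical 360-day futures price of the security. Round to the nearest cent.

F = S · (1+r/2)^(2T) / (1+q/2)^(2T)
= 440.56 × 1.044995 / 1.032358 = 440.56 × 1.012241
F = C$445.95

C$445.95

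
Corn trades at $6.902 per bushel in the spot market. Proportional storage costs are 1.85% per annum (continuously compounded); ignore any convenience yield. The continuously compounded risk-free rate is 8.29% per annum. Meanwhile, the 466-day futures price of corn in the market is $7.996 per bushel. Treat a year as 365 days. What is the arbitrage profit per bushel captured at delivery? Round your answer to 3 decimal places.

Fair futures: F* = S·e^(carry·T), with carry = (r + u) = 0.0829 + 0.0185 = 0.1014
F* = 6.902 · e^(0.1014 × 466/365) = 6.902 · e^0.129459 = 6.902 × 1.138212 = $7.8559
Market $7.996 > fair $7.8559: forward overpriced → cash-and-carry (buy spot, short the forward).
At maturity, profit = |F_mkt − F*| = |7.996 − 7.8559| = $0.140 per bushel

$0.140 per bushel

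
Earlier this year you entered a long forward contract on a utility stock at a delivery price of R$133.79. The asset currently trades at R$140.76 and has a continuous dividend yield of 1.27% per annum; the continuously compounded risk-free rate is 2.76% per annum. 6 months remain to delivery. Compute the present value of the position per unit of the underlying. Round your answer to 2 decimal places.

R$7.91

Current fair forward for the remaining 6 months: F = S·e^((r − q)·T), (r − q) = 0.0276 − 0.0127 = 0.0149
F = 140.76 · e^(0.0149 × 6/12) = 140.76 × 1.007478 = 141.8126
Value of long forward = (F − K)·e^(−rT) = (141.8126 − 133.79) · e^(−0.0276·6/12)
= 8.0226 × 0.986295 = 7.91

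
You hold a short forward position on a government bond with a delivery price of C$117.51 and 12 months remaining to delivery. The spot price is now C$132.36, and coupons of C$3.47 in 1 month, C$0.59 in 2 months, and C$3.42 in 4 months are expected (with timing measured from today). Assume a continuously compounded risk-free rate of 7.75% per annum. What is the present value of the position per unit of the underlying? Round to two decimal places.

PV(remaining coupons) I = 3.47·e^(−0.0775·1/12) + 0.59·e^(−0.0775·2/12) + 3.42·e^(−0.0775·4/12) = 7.3629
Current forward F = (S − I)·e^(rT) = (132.36 − 7.3629)·e^(0.0775·12/12) = 124.9971 × 1.080582 = 135.0696
Value (long) = (F − K)·e^(−rT) = (135.0696 − 117.51) × 0.925427 = 16.2501
Short position value = −(long value) = -C$16.25

-C$16.25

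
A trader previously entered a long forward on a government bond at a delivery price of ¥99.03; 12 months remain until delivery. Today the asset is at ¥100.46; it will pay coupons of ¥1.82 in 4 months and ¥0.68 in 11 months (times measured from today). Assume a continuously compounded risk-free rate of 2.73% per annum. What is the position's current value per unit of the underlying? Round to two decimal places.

¥1.63

PV(remaining coupons) I = 1.82·e^(−0.0273·4/12) + 0.68·e^(−0.0273·11/12) = 2.4667
Current forward F = (S − I)·e^(rT) = (100.46 − 2.4667)·e^(0.0273·12/12) = 97.9933 × 1.027676 = 100.7054
Value (long) = (F − K)·e^(−rT) = (100.7054 − 99.03) × 0.973069 = 1.6303
Value = ¥1.63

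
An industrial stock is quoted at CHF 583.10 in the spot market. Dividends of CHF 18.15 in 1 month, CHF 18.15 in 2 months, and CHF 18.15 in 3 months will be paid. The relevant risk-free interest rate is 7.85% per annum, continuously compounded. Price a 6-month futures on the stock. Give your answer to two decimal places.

CHF 550.55

PV(dividends) I = 18.15·e^(−0.0785·1/12) + 18.15·e^(−0.0785·2/12) + 18.15·e^(−0.0785·3/12)
I = 18.0317 + 17.9141 + 17.7973 = 53.7431
F = (S − I)·e^(rT) = (583.10 − 53.7431) · e^(0.0785·6/12)
= 529.3569 · e^0.039250 = 529.3569 × 1.040030 = CHF 550.55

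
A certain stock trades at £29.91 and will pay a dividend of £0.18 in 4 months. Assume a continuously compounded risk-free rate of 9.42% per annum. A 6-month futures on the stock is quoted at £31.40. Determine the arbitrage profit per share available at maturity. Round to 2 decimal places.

PV(dividends) I = 0.18·e^(−0.0942·4/12) = 0.1744
Fair futures F* = (S − I)·e^(rT) = (29.91 − 0.1744)·e^0.047100 = 29.7356 × 1.048227 = 31.1697
Market £31.40 > fair 31.1697: forward overpriced → cash-and-carry (borrow at r, buy the stock and collect the dividends, short the forward).
Profit at T = |F_mkt − F*| = |31.40 − 31.1697| = £0.23 per share

£0.23 per share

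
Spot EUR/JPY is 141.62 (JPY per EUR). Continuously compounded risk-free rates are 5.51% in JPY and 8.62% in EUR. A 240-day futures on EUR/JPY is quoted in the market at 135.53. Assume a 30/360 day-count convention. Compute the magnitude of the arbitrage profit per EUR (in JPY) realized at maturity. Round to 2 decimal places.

3.18 per EUR (in JPY)

Fair futures: F* = S·e^(carry·T), with carry = (r_JPY − r_EUR) = 0.0551 − 0.0862 = -0.0311
F* = 141.62 · e^(-0.0311 × 240/360) = 141.62 · e^-0.020733 = 141.62 × 0.979480 = 138.7140
Market 135.53 < fair 138.7140: forward underpriced → reverse cash-and-carry (short spot, go long the forward).
At maturity, profit = |F_mkt − F*| = |135.53 − 138.7140| = 3.18 per EUR (in JPY)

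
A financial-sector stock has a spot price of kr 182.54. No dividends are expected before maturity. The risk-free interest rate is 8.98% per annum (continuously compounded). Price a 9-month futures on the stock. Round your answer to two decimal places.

F = S·e^(rT) = 182.54 · e^(0.0898 × 9/12)
= 182.54 · e^0.067350 = 182.54 × 1.069670
F = kr 195.26

kr 195.26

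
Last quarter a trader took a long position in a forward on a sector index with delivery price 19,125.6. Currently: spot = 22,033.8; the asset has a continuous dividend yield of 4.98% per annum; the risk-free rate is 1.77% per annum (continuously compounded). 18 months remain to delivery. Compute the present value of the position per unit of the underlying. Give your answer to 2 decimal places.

1823.35

Current fair forward for the remaining 18 months: F = S·e^((r − q)·T), (r − q) = 0.0177 − 0.0498 = -0.0321
F = 22033.8 · e^(-0.0321 × 18/12) = 22033.8 × 0.95299083 = 20998.0094
Value of long forward = (F − K)·e^(−rT) = (20998.0094 − 19125.6) · e^(−0.0177·18/12)
= 1872.4094 × 0.97379935 = 1823.35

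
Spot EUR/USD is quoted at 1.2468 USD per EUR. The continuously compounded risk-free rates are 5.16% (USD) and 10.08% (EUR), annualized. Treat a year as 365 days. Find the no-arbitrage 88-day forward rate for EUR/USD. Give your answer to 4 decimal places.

F = S·e^((r_USD − r_EUR)T) = 1.2468 · e^((0.0516 − 0.1008) × 88/365)
= 1.2468 · e^-0.011862 = 1.2468 × 0.988208
F = 1.2321 USD per EUR

1.2321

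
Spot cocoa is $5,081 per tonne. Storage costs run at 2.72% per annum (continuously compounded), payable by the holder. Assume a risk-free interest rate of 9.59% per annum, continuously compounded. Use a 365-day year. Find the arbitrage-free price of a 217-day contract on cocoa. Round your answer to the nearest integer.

Net carry = r + u − y = 0.0959 + 0.0272 − 0.0000 = 0.1231
F = S·e^((r+u−y)T) = 5081 · e^(0.1231 × 217/365) = 5081 · e^0.073185
= 5081 × 1.075930 = $5,467 per tonne

$5,467 per tonne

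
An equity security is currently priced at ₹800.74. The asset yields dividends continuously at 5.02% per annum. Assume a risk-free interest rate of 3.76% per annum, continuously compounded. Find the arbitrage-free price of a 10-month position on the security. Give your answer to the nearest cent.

₹792.38

F = S·e^((r − q)T) = 800.74 · e^((0.0376 − 0.0502) × 10/12)
= 800.74 · e^-0.010500 = 800.74 × 0.989555
F = ₹792.38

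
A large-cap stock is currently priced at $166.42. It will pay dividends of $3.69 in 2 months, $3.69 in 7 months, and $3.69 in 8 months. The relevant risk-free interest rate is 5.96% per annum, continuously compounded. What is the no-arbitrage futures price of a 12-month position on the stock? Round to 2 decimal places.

$165.22

PV(dividends) I = 3.69·e^(−0.0596·2/12) + 3.69·e^(−0.0596·7/12) + 3.69·e^(−0.0596·8/12)
I = 3.6535 + 3.5639 + 3.5463 = 10.7637
F = (S − I)·e^(rT) = (166.42 − 10.7637) · e^(0.0596·12/12)
= 155.6563 · e^0.059600 = 155.6563 × 1.061412 = $165.22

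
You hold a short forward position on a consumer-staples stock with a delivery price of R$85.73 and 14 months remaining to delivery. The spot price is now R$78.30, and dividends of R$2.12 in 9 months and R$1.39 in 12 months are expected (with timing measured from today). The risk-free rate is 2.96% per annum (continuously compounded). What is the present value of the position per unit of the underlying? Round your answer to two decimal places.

R$7.94

PV(remaining dividends) I = 2.12·e^(−0.0296·9/12) + 1.39·e^(−0.0296·12/12) = 3.4229
Current forward F = (S − I)·e^(rT) = (78.30 − 3.4229)·e^(0.0296·14/12) = 74.8771 × 1.035137 = 77.5081
Value (long) = (F − K)·e^(−rT) = (77.5081 − 85.73) × 0.966056 = -7.9428
Short position value = −(long value) = R$7.94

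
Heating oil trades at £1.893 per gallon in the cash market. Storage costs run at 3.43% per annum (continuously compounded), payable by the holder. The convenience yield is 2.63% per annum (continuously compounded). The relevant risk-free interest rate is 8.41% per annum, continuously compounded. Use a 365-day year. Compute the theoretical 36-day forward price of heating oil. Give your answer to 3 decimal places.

£1.910 per gallon

Net carry = r + u − y = 0.0841 + 0.0343 − 0.0263 = 0.0921
F = S·e^((r+u−y)T) = 1.893 · e^(0.0921 × 36/365) = 1.893 · e^0.009084
= 1.893 × 1.009125 = £1.910 per gallon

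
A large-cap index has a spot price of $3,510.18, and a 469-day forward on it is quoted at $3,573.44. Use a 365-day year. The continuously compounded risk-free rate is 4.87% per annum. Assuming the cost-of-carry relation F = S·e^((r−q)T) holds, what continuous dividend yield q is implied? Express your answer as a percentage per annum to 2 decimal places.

From F = S·e^((r−q)T): (r − q) = ln(F/S)/T
ln(3573.44/3510.18) = ln(1.018022) = 0.017862
(r − q) = 0.017862 / (469/365) = 0.013901
q = r − ln(F/S)/T = 0.0487 − 0.013901 = 0.034799
q = 3.48%

3.48%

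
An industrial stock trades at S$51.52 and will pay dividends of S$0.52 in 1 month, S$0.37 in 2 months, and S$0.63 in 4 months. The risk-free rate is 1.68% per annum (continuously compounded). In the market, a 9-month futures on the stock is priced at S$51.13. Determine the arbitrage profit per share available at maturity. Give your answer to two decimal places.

PV(dividends) I = 0.52·e^(−0.0168·1/12) + 0.37·e^(−0.0168·2/12) + 0.63·e^(−0.0168·4/12) = 1.5147
Fair futures F* = (S − I)·e^(rT) = (51.52 − 1.5147)·e^0.012600 = 50.0053 × 1.012680 = 50.6394
Market S$51.13 > fair 50.6394: forward overpriced → cash-and-carry (borrow at r, buy the stock and collect the dividends, short the forward).
Profit at T = |F_mkt − F*| = |51.13 − 50.6394| = S$0.49 per share

S$0.49 per share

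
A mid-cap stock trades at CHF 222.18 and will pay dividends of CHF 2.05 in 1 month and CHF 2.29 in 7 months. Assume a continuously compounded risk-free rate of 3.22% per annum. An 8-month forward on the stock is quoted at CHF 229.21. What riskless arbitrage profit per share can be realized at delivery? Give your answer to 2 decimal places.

PV(dividends) I = 2.05·e^(−0.0322·1/12) + 2.29·e^(−0.0322·7/12) = 4.2919
Fair forward F* = (S − I)·e^(rT) = (222.18 − 4.2919)·e^0.021467 = 217.8881 × 1.021699 = 222.6161
Market CHF 229.21 > fair 222.6161: forward overpriced → cash-and-carry (borrow at r, buy the stock and collect the dividends, short the forward).
Profit at T = |F_mkt − F*| = |229.21 − 222.6161| = CHF 6.59 per share

CHF 6.59 per share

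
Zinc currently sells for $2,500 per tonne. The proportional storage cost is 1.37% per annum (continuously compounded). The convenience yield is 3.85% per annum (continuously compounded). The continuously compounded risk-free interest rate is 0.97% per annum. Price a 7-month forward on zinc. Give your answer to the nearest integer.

$2,478 per tonne

Net carry = r + u − y = 0.0097 + 0.0137 − 0.0385 = -0.0151
F = S·e^((r+u−y)T) = 2500 · e^(-0.0151 × 7/12) = 2500 · e^-0.008808
= 2500 × 0.991231 = $2,478 per tonne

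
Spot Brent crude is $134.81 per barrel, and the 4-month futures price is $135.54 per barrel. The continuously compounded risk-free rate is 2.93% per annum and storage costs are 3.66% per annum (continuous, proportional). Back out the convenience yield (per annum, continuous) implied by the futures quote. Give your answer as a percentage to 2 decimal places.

4.97%

F = S·e^((r+u−y)T) ⇒ (r+u−y) = ln(F/S)/T
ln(135.54/134.81) = 0.005400; /T ⇒ 0.016200
y = r + u − ln(F/S)/T = 0.0293 + 0.0366 − 0.016200 = 0.049700
y = 4.97%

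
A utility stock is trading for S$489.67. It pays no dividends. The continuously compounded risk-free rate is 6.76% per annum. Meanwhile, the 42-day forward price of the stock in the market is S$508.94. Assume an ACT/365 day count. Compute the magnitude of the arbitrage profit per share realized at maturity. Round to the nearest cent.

S$15.45 per share

Fair forward: F* = S·e^(carry·T), with carry = r = 0.0676
F* = 489.67 · e^(0.0676 × 42/365) = 489.67 · e^0.007779 = 489.67 × 1.007809 = S$493.4938
Market S$508.94 > fair S$493.4938: forward overpriced → cash-and-carry (buy spot, short the forward).
At maturity, profit = |F_mkt − F*| = |508.94 − 493.4938| = S$15.45 per share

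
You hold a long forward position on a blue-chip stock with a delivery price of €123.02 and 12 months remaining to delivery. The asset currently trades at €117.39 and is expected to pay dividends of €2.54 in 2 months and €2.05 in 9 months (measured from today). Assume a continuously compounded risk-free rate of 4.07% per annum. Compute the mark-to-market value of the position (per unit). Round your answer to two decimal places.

PV(remaining dividends) I = 2.54·e^(−0.0407·2/12) + 2.05·e^(−0.0407·9/12) = 4.5112
Current forward F = (S − I)·e^(rT) = (117.39 − 4.5112)·e^(0.0407·12/12) = 112.8788 × 1.041540 = 117.5678
Value (long) = (F − K)·e^(−rT) = (117.5678 − 123.02) × 0.960117 = -5.2347
Value = -€5.23

-€5.23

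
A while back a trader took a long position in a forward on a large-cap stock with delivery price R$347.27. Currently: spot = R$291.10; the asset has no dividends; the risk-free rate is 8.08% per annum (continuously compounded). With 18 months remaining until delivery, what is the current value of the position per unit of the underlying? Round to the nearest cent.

-R$16.53

Current fair forward for the remaining 18 months: F = S·e^(r·T), r = 0.0808
F = 291.10 · e^(0.0808 × 18/12) = 291.10 × 1.128851 = 328.6085
Value of long forward = (F − K)·e^(−rT) = (328.6085 − 347.27) · e^(−0.0808·18/12)
= -18.6615 × 0.885857 = -16.53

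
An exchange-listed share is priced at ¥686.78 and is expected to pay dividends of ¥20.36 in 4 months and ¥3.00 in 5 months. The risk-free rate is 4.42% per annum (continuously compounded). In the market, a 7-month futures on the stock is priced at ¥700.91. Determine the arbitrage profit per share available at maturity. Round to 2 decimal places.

PV(dividends) I = 20.36·e^(−0.0442·4/12) + 3.00·e^(−0.0442·5/12) = 23.0075
Fair futures F* = (S − I)·e^(rT) = (686.78 − 23.0075)·e^0.025783 = 663.7725 × 1.026118 = 681.1089
Market ¥700.91 > fair 681.1089: forward overpriced → cash-and-carry (borrow at r, buy the stock and collect the dividends, short the forward).
Profit at T = |F_mkt − F*| = |700.91 − 681.1089| = ¥19.80 per share

¥19.80 per share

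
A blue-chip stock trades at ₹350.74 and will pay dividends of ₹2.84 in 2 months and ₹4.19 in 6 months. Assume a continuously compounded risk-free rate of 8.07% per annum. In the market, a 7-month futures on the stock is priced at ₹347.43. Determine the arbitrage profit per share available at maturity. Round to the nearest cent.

PV(dividends) I = 2.84·e^(−0.0807·2/12) + 4.19·e^(−0.0807·6/12) = 6.8264
Fair futures F* = (S − I)·e^(rT) = (350.74 − 6.8264)·e^0.047075 = 343.9136 × 1.048201 = 360.4906
Market ₹347.43 < fair 360.4906: forward underpriced → reverse cash-and-carry (short the stock, invest proceeds at r, pay the dividends, go long the forward).
Profit at T = |F_mkt − F*| = |347.43 − 360.4906| = ₹13.06 per share

₹13.06 per share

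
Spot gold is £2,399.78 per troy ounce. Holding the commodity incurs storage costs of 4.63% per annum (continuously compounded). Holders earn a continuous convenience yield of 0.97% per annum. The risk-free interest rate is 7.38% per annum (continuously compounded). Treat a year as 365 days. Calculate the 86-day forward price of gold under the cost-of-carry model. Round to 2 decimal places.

£2,463.02 per troy ounce

Net carry = r + u − y = 0.0738 + 0.0463 − 0.0097 = 0.1104
F = S·e^((r+u−y)T) = 2399.78 · e^(0.1104 × 86/365) = 2399.78 · e^0.02601205
= 2399.78 × 1.02635332 = £2,463.02 per troy ounce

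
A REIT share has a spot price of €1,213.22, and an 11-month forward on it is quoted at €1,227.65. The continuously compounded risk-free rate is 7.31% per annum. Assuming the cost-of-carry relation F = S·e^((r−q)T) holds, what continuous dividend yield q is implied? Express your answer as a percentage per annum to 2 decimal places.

6.02%

From F = S·e^((r−q)T): (r − q) = ln(F/S)/T
ln(1227.65/1213.22) = ln(1.011894) = 0.011824
(r − q) = 0.011824 / (11/12) = 0.012899
q = r − ln(F/S)/T = 0.0731 − 0.012899 = 0.060201
q = 6.02%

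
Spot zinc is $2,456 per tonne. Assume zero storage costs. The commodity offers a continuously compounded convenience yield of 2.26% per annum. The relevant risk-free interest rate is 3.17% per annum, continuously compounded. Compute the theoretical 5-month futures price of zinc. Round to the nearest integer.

Net carry = r + u − y = 0.0317 + 0.0000 − 0.0226 = 0.0091
F = S·e^((r+u−y)T) = 2456 · e^(0.0091 × 5/12) = 2456 · e^0.003792
= 2456 × 1.003799 = $2,465 per tonne

$2,465 per tonne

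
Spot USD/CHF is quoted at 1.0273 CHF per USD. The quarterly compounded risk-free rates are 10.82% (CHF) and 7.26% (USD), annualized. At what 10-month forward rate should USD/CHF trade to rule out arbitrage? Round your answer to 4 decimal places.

By covered interest parity, F = S · (1+r_CHF/4)^(4T) / (1+r_USD/4)^(4T)
= 1.0273 × 1.093046 / 1.061791 = 1.0273 × 1.029436
F = 1.0575 CHF per USD

1.0575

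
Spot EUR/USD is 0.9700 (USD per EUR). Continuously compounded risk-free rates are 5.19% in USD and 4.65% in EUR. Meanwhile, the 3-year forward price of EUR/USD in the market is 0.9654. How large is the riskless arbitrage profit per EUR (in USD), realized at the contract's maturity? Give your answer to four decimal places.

0.0204 per EUR (in USD)

Fair forward: F* = S·e^(carry·T), with carry = (r_USD − r_EUR) = 0.0519 − 0.0465 = 0.0054
F* = 0.9700 · e^(0.0054 × 3) = 0.9700 · e^0.016200 = 0.9700 × 1.016332 = 0.9858
Market 0.9654 < fair 0.9858: forward underpriced → reverse cash-and-carry (short spot, go long the forward).
At maturity, profit = |F_mkt − F*| = |0.9654 − 0.9858| = 0.0204 per EUR (in USD)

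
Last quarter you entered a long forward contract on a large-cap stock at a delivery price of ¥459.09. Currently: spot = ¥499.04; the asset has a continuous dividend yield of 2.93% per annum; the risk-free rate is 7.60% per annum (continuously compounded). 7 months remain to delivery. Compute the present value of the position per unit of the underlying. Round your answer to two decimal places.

¥51.40

Current fair forward for the remaining 7 months: F = S·e^((r − q)·T), (r − q) = 0.0760 − 0.0293 = 0.0467
F = 499.04 · e^(0.0467 × 7/12) = 499.04 × 1.027616 = 512.8215
Value of long forward = (F − K)·e^(−rT) = (512.8215 − 459.09) · e^(−0.0760·7/12)
= 53.7315 × 0.956635 = 51.40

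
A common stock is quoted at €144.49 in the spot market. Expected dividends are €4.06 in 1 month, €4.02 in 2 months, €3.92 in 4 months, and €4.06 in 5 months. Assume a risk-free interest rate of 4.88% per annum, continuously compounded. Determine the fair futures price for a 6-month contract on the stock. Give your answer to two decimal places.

€131.80

PV(dividends) I = 4.06·e^(−0.0488·1/12) + 4.02·e^(−0.0488·2/12) + 3.92·e^(−0.0488·4/12) + 4.06·e^(−0.0488·5/12)
I = 4.0435 + 3.9874 + 3.8568 + 3.9783 = 15.8660
F = (S − I)·e^(rT) = (144.49 − 15.8660) · e^(0.0488·6/12)
= 128.6240 · e^0.024400 = 128.6240 × 1.024700 = €131.80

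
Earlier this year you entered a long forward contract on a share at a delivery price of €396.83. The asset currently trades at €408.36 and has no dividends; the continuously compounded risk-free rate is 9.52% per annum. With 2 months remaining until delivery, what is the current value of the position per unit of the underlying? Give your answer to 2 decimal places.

€17.78

Current fair forward for the remaining 2 months: F = S·e^(r·T), r = 0.0952
F = 408.36 · e^(0.0952 × 2/12) = 408.36 × 1.015993 = 414.8909
Value of long forward = (F − K)·e^(−rT) = (414.8909 − 396.83) · e^(−0.0952·2/12)
= 18.0609 × 0.984259 = 17.78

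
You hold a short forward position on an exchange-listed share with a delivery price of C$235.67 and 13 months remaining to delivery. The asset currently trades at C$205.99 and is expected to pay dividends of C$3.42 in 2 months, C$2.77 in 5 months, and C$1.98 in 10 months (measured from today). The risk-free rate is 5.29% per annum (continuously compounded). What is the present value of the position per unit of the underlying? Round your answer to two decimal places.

C$24.55

PV(remaining dividends) I = 3.42·e^(−0.0529·2/12) + 2.77·e^(−0.0529·5/12) + 1.98·e^(−0.0529·10/12) = 7.9942
Current forward F = (S − I)·e^(rT) = (205.99 − 7.9942)·e^(0.0529·13/12) = 197.9958 × 1.058982 = 209.6740
Value (long) = (F − K)·e^(−rT) = (209.6740 − 235.67) × 0.944303 = -24.5481
Short position value = −(long value) = C$24.55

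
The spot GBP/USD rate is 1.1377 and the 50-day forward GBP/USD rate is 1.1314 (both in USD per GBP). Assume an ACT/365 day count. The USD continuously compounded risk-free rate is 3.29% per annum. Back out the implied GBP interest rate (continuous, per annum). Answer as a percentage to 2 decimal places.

7.34%

F = S·e^((r_USD − r_GBP)T) ⇒ r_GBP = r_USD − ln(F/S)/T
ln(1.1314/1.1377) = -0.005553; /(50/365) = -0.040537
r_GBP = 0.0329 + 0.040537 = 0.073437
r_GBP = 7.34%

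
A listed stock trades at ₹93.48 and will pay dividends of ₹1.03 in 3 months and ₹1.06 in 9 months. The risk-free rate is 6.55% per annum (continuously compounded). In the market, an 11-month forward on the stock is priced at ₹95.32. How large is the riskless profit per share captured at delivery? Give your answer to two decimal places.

PV(dividends) I = 1.03·e^(−0.0655·3/12) + 1.06·e^(−0.0655·9/12) = 2.0225
Fair forward F* = (S − I)·e^(rT) = (93.48 − 2.0225)·e^0.060042 = 91.4575 × 1.061881 = 97.1170
Market ₹95.32 < fair 97.1170: forward underpriced → reverse cash-and-carry (short the stock, invest proceeds at r, pay the dividends, go long the forward).
Profit at T = |F_mkt − F*| = |95.32 − 97.1170| = ₹1.80 per share

₹1.80 per share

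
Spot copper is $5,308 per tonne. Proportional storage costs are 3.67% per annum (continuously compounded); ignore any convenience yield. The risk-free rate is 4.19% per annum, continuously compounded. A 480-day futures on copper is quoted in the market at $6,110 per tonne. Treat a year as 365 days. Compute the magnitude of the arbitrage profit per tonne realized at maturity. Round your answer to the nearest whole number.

$224 per tonne

Fair futures: F* = S·e^(carry·T), with carry = (r + u) = 0.0419 + 0.0367 = 0.0786
F* = 5308 · e^(0.0786 × 480/365) = 5308 · e^0.103364 = 5308 × 1.108895 = $5886.0147
Market $6110 > fair $5886.0147: forward overpriced → cash-and-carry (buy spot, short the forward).
At maturity, profit = |F_mkt − F*| = |6110 − 5886.0147| = $224 per tonne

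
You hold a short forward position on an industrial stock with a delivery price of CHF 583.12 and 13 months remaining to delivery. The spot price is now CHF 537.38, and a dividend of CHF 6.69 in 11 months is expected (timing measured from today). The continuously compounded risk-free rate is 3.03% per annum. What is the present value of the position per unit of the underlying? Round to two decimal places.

CHF 33.42

PV(remaining dividends) I = 6.69·e^(−0.0303·11/12) = 6.5067
Current forward F = (S − I)·e^(rT) = (537.38 − 6.5067)·e^(0.0303·13/12) = 530.8733 × 1.033370 = 548.5885
Value (long) = (F − K)·e^(−rT) = (548.5885 − 583.12) × 0.967708 = -33.4164
Short position value = −(long value) = CHF 33.42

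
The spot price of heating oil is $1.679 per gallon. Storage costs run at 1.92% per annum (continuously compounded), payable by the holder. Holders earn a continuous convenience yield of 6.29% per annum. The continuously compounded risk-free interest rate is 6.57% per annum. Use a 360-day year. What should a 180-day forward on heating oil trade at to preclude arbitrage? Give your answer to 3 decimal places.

Net carry = r + u − y = 0.0657 + 0.0192 − 0.0629 = 0.0220
F = S·e^((r+u−y)T) = 1.679 · e^(0.0220 × 180/360) = 1.679 · e^0.011000
= 1.679 × 1.011061 = $1.698 per gallon

$1.698 per gallon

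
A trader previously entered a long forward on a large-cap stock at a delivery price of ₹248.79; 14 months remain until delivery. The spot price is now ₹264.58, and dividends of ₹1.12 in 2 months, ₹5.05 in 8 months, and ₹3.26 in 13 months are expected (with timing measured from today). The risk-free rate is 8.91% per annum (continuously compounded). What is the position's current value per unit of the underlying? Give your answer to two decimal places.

₹31.53

PV(remaining dividends) I = 1.12·e^(−0.0891·2/12) + 5.05·e^(−0.0891·8/12) + 3.26·e^(−0.0891·13/12) = 8.8223
Current forward F = (S − I)·e^(rT) = (264.58 − 8.8223)·e^(0.0891·14/12) = 255.7577 × 1.109545 = 283.7747
Value (long) = (F − K)·e^(−rT) = (283.7747 − 248.79) × 0.901270 = 31.5307
Value = ₹31.53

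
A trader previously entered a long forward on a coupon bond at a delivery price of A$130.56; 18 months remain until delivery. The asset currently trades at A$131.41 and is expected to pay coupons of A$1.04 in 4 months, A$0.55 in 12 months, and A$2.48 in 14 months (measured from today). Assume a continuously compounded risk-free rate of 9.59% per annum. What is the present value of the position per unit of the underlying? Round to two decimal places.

A$14.62

PV(remaining coupons) I = 1.04·e^(−0.0959·4/12) + 0.55·e^(−0.0959·12/12) + 2.48·e^(−0.0959·14/12) = 3.7245
Current forward F = (S − I)·e^(rT) = (131.41 − 3.7245)·e^(0.0959·18/12) = 127.6855 × 1.154711 = 147.4399
Value (long) = (F − K)·e^(−rT) = (147.4399 − 130.56) × 0.866018 = 14.6183
Value = A$14.62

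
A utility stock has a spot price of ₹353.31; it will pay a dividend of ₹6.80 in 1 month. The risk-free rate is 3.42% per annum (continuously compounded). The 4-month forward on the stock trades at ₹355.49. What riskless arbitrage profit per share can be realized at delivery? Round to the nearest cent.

PV(dividends) I = 6.80·e^(−0.0342·1/12) = 6.7806
Fair forward F* = (S − I)·e^(rT) = (353.31 − 6.7806)·e^0.011400 = 346.5294 × 1.011465 = 350.5024
Market ₹355.49 > fair 350.5024: forward overpriced → cash-and-carry (borrow at r, buy the stock and collect the dividends, short the forward).
Profit at T = |F_mkt − F*| = |355.49 − 350.5024| = ₹4.99 per share

₹4.99 per share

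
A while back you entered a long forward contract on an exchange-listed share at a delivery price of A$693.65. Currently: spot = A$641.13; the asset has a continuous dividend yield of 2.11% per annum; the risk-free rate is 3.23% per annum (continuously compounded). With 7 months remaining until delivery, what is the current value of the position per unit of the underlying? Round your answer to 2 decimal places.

Current fair forward for the remaining 7 months: F = S·e^((r − q)·T), (r − q) = 0.0323 − 0.0211 = 0.0112
F = 641.13 · e^(0.0112 × 7/12) = 641.13 × 1.006555 = 645.3326
Value of long forward = (F − K)·e^(−rT) = (645.3326 − 693.65) · e^(−0.0323·7/12)
= -48.3174 × 0.981335 = -47.42

-A$47.42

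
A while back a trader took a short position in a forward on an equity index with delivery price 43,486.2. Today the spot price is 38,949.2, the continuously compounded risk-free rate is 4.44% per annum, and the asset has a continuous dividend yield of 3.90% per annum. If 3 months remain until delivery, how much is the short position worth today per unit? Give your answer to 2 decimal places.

Current fair forward for the remaining 3 months: F = S·e^((r − q)·T), (r − q) = 0.0444 − 0.0390 = 0.0054
F = 38949.2 · e^(0.0054 × 3/12) = 38949.2 × 1.00135091 = 39001.8169
Value of long forward = (F − K)·e^(−rT) = (39001.8169 − 43486.2) · e^(−0.0444·3/12)
= -4484.3831 × 0.98896138 = -4434.88
Short position value = −(long value) = 4434.88

4434.88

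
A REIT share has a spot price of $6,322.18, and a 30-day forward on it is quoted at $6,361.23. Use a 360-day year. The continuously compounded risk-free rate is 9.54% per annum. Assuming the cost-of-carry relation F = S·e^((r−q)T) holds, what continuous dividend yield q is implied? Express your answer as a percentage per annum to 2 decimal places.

2.15%

From F = S·e^((r−q)T): (r − q) = ln(F/S)/T
ln(6361.23/6322.18) = ln(1.006177) = 0.006158
(r − q) = 0.006158 / (30/360) = 0.073896
q = r − ln(F/S)/T = 0.0954 − 0.073896 = 0.021504
q = 2.15%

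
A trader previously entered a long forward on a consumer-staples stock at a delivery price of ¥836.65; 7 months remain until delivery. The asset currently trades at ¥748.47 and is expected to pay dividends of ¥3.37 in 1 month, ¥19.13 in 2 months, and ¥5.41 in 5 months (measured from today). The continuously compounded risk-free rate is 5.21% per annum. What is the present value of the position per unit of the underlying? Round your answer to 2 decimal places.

PV(remaining dividends) I = 3.37·e^(−0.0521·1/12) + 19.13·e^(−0.0521·2/12) + 5.41·e^(−0.0521·5/12) = 27.6138
Current forward F = (S − I)·e^(rT) = (748.47 − 27.6138)·e^(0.0521·7/12) = 720.8562 × 1.030858 = 743.1004
Value (long) = (F − K)·e^(−rT) = (743.1004 − 836.65) × 0.970066 = -90.7493
Value = -¥90.75

-¥90.75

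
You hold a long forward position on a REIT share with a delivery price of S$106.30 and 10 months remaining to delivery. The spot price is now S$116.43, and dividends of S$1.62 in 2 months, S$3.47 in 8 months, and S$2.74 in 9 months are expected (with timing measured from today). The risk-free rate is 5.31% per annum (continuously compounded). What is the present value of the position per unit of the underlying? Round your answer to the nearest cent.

PV(remaining dividends) I = 1.62·e^(−0.0531·2/12) + 3.47·e^(−0.0531·8/12) + 2.74·e^(−0.0531·9/12) = 7.5881
Current forward F = (S − I)·e^(rT) = (116.43 − 7.5881)·e^(0.0531·10/12) = 108.8419 × 1.045244 = 113.7663
Value (long) = (F − K)·e^(−rT) = (113.7663 − 106.30) × 0.956715 = 7.1431
Value = S$7.14

S$7.14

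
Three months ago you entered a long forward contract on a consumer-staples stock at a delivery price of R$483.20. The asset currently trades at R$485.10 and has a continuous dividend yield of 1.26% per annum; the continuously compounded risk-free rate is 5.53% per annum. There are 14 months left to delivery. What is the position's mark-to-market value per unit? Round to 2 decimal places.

R$25.01

Current fair forward for the remaining 14 months: F = S·e^((r − q)·T), (r − q) = 0.0553 − 0.0126 = 0.0427
F = 485.10 · e^(0.0427 × 14/12) = 485.10 × 1.051078 = 509.8779
Value of long forward = (F − K)·e^(−rT) = (509.8779 − 483.20) · e^(−0.0553·14/12)
= 26.6779 × 0.937520 = 25.01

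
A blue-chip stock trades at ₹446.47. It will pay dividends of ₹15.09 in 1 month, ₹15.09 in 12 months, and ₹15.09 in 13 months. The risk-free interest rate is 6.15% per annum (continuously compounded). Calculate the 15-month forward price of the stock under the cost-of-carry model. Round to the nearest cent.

PV(dividends) I = 15.09·e^(−0.0615·1/12) + 15.09·e^(−0.0615·12/12) + 15.09·e^(−0.0615·13/12)
I = 15.0129 + 14.1899 + 14.1174 = 43.3202
F = (S − I)·e^(rT) = (446.47 − 43.3202) · e^(0.0615·15/12)
= 403.1498 · e^0.076875 = 403.1498 × 1.079907 = ₹435.36

₹435.36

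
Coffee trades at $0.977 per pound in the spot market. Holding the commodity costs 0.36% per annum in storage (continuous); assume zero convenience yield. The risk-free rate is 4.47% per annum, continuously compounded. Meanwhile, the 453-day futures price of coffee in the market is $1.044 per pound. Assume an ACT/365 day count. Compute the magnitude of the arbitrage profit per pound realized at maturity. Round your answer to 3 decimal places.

Fair futures: F* = S·e^(carry·T), with carry = (r + u) = 0.0447 + 0.0036 = 0.0483
F* = 0.977 · e^(0.0483 × 453/365) = 0.977 · e^0.059945 = 0.977 × 1.061778 = $1.0374
Market $1.044 > fair $1.0374: forward overpriced → cash-and-carry (buy spot, short the forward).
At maturity, profit = |F_mkt − F*| = |1.044 − 1.0374| = $0.007 per pound

$0.007 per pound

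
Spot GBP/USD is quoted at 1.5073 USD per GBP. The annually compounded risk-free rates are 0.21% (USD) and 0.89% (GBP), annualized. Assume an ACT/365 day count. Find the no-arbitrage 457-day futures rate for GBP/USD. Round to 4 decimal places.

By covered interest parity, F = S · (1+r_USD)^T / (1+r_GBP)^T
= 1.5073 × 1.002630 / 1.011156 = 1.5073 × 0.991568
F = 1.4946 USD per GBP

1.4946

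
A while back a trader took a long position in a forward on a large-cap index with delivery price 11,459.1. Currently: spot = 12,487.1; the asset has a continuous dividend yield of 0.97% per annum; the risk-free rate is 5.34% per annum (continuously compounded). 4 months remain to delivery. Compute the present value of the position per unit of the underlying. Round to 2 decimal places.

Current fair forward for the remaining 4 months: F = S·e^((r − q)·T), (r − q) = 0.0534 − 0.0097 = 0.0437
F = 12487.1 · e^(0.0437 × 4/12) = 12487.1 × 1.01467328 = 12670.3267
Value of long forward = (F − K)·e^(−rT) = (12670.3267 − 11459.1) · e^(−0.0534·4/12)
= 1211.2267 × 0.98235748 = 1189.86

1189.86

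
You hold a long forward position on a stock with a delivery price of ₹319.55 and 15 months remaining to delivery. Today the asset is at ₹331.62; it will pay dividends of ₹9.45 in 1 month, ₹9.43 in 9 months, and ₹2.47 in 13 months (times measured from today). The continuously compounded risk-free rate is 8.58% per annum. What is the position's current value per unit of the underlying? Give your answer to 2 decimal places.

PV(remaining dividends) I = 9.45·e^(−0.0858·1/12) + 9.43·e^(−0.0858·9/12) + 2.47·e^(−0.0858·13/12) = 20.4757
Current forward F = (S − I)·e^(rT) = (331.62 − 20.4757)·e^(0.0858·15/12) = 311.1443 × 1.113213 = 346.3699
Value (long) = (F − K)·e^(−rT) = (346.3699 − 319.55) × 0.898301 = 24.0923
Value = ₹24.09

₹24.09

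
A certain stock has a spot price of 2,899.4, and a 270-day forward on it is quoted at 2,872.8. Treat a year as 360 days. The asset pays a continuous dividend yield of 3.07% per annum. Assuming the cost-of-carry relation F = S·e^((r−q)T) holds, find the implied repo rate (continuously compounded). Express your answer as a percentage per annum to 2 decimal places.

1.84%

From F = S·e^((r−q)T): (r − q) = ln(F/S)/T
ln(2872.8/2899.4) = ln(0.990826) = -0.009216
(r − q) = -0.009216 / (270/360) = -0.012288
r = ln(F/S)/T + q = -0.012288 + 0.0307 = 0.018412
r = 1.84%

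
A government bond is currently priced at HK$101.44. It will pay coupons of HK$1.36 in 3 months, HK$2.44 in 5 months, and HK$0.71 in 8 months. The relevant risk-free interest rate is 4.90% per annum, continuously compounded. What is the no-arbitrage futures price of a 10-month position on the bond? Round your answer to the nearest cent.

HK$101.06

PV(coupons) I = 1.36·e^(−0.0490·3/12) + 2.44·e^(−0.0490·5/12) + 0.71·e^(−0.0490·8/12)
I = 1.3434 + 2.3907 + 0.6872 = 4.4213
F = (S − I)·e^(rT) = (101.44 − 4.4213) · e^(0.0490·10/12)
= 97.0187 · e^0.040833 = 97.0187 × 1.041678 = HK$101.06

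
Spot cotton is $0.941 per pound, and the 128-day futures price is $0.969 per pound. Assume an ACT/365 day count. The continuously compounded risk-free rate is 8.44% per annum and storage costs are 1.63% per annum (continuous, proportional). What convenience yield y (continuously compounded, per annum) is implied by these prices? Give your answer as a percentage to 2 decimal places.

1.71%

F = S·e^((r+u−y)T) ⇒ (r+u−y) = ln(F/S)/T
ln(0.969/0.941) = 0.029321; /T ⇒ 0.083611
y = r + u − ln(F/S)/T = 0.0844 + 0.0163 − 0.083611 = 0.017089
y = 1.71%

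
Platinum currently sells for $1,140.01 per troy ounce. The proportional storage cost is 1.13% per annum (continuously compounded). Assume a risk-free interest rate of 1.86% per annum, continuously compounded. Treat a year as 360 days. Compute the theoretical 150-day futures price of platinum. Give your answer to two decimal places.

$1,154.30 per troy ounce

Net carry = r + u − y = 0.0186 + 0.0113 − 0.0000 = 0.0299
F = S·e^((r+u−y)T) = 1140.01 · e^(0.0299 × 150/360) = 1140.01 · e^0.01245833
= 1140.01 × 1.01253626 = $1,154.30 per troy ounce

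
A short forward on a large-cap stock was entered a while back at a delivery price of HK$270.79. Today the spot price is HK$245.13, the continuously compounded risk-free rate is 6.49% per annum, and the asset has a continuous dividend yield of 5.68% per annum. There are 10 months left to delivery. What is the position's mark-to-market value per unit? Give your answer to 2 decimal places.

HK$22.74

Current fair forward for the remaining 10 months: F = S·e^((r − q)·T), (r − q) = 0.0649 − 0.0568 = 0.0081
F = 245.13 · e^(0.0081 × 10/12) = 245.13 × 1.006773 = 246.7903
Value of long forward = (F − K)·e^(−rT) = (246.7903 − 270.79) · e^(−0.0649·10/12)
= -23.9997 × 0.947353 = -22.74
Short position value = −(long value) = HK$22.74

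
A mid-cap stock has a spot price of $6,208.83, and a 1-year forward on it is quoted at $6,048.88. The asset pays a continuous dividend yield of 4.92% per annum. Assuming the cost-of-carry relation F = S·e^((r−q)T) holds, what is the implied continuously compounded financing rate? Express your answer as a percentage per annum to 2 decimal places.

From F = S·e^((r−q)T): (r − q) = ln(F/S)/T
ln(6048.88/6208.83) = ln(0.974238) = -0.026100
(r − q) = -0.026100 / (1) = -0.026100
r = ln(F/S)/T + q = -0.026100 + 0.0492 = 0.023100
r = 2.31%

2.31%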